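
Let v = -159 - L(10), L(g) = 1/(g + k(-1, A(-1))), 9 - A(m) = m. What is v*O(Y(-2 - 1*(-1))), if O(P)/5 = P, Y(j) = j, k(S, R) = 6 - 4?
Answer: 9545/12 ≈ 795.42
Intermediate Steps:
A(m) = 9 - m
k(S, R) = 2
O(P) = 5*P
L(g) = 1/(2 + g) (L(g) = 1/(g + 2) = 1/(2 + g))
v = -1909/12 (v = -159 - 1/(2 + 10) = -159 - 1/12 = -1909/12 ≈ -159.08)
v*O(Y(-2 - 1*(-1))) = -9545*(-2 - 1*(-1))/12 = -9545*(-2 + 1)/12 = -9545*(-1)/12 = -1909/12*(-5) = 9545/12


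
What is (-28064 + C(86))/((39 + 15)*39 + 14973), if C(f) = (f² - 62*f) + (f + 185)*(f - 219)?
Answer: -20681/5693 ≈ -3.6327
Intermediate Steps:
C(f) = f² - 62*f + (-219 + f)*(185 + f) (C(f) = (f² - 62*f) + (185 + f)*(-219 + f) = (f² - 62*f) + (-219 + f)*(185 + f) = f² - 62*f + (-219 + f)*(185 + f))
(-28064 + C(86))/((39 + 15)*39 + 14973) = (-28064 + (-40515 - 96*86 + 2*86²))/((39 + 15)*39 + 14973) = (-28064 + (-40515 - 8256 + 2*7396))/(54*39 + 14973) = (-28064 + (-40515 - 8256 + 14792))/(2106 + 14973) = (-28064 - 33979)/17079 = -62043*1/17079 = -20681/5693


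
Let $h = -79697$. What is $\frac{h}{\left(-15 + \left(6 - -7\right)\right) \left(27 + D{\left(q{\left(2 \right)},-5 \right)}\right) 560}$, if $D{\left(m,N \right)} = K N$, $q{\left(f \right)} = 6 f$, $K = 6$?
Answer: $- \frac{79697}{3360} \approx -23.719$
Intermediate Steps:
$D{\left(m,N \right)} = 6 N$
$\frac{h}{\left(-15 + \left(6 - -7\right)\right) \left(27 + D{\left(q{\left(2 \right)},-5 \right)}\right) 560} = - \frac{79697}{\left(-15 + \left(6 - -7\right)\right) \left(27 + 6 \left(-5\right)\right) 560} = - \frac{79697}{\left(-15 + \left(6 + 7\right)\right) \left(27 - 30\right) 560} = - \frac{79697}{\left(-15 + 13\right) \left(-3\right) 560} = - \frac{79697}{\left(-2\right) \left(-3\right) 560} = - \frac{79697}{6 \cdot 560} = - \frac{79697}{3360}$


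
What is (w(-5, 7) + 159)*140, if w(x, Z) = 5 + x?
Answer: 22260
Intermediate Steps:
(w(-5, 7) + 159)*140 = ((5 - 5) + 159)*140 = (0 + 159)*140 = 159*140 = 22260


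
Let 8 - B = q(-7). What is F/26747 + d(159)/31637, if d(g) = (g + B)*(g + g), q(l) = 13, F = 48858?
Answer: 2855574630/846194839 ≈ 3.3746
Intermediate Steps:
B = -5 (B = 8 - 1*13 = 8 - 13 = -5)
d(g) = 2*g*(-5 + g) (d(g) = (g - 5)*(g + g) = (-5 + g)*(2*g) = 2*g*(-5 + g))
F/26747 + d(159)/31637 = 48858/26747 + (2*159*(-5 + 159))/31637 = 48858*(1/26747) + (2*159*154)*(1/31637) = 48858/26747 + 48972*(1/31637) = 48858/26747 + 48972/31637 = 2855574630/846194839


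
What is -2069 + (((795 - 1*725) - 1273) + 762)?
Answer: -2510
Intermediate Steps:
-2069 + (((795 - 1*725) - 1273) + 762) = -2069 + (((795 - 725) - 1273) + 762) = -2069 + ((70 - 1273) + 762) = -2069 + (-1203 + 762) = -2069 - 441 = -2510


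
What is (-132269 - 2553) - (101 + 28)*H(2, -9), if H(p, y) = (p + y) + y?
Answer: -132758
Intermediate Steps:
H(p, y) = p + 2*y
(-132269 - 2553) - (101 + 28)*H(2, -9) = (-132269 - 2553) - (101 + 28)*(2 + 2*(-9)) = -134822 - 129*(2 - 18) = -134822 - 129*(-16) = -134822 - 1*(-2064) = -134822 + 2064 = -132758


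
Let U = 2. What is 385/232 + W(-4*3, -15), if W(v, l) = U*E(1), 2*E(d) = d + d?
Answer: 849/232 ≈ 3.6595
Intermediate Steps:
E(d) = d (E(d) = (d + d)/2 = (2*d)/2 = d)
W(v, l) = 2 (W(v, l) = 2*1 = 2)
385/232 + W(-4*3, -15) = 385/232 + 2 = 849/232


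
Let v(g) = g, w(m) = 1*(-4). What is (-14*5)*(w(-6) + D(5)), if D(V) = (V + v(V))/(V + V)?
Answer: 210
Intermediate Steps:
w(m) = -4
D(V) = 1 (D(V) = (V + V)/(V + V) = (2*V)/((2*V)) = (2*V)*(1/(2*V)) = 1)
(-14*5)*(w(-6) + D(5)) = (-14*5)*(-4 + 1) = -70*(-3) = 210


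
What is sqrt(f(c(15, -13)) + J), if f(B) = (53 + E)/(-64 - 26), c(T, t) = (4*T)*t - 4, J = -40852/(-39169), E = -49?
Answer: sqrt(344687591690)/587535 ≈ 0.99926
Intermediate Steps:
J = 40852/39169 (J = -40852*(-1/39169) = 40852/39169 ≈ 1.0430)
c(T, t) = -4 + 4*T*t (c(T, t) = 4*T*t - 4 = -4 + 4*T*t)
f(B) = -2/45 (f(B) = (53 - 49)/(-64 - 26) = 4/(-90) = 4*(-1/90) = -2/45)
sqrt(f(c(15, -13)) + J) = sqrt(-2/45 + 40852/39169) = sqrt(1760002/1762605) = sqrt(344687591690)/587535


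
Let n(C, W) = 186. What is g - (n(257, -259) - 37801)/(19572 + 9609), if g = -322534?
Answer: -9411827039/29181 ≈ -3.2253e+5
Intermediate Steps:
g - (n(257, -259) - 37801)/(19572 + 9609) = -322534 - (186 - 37801)/(19572 + 9609) = -322534 - (-37615)/29181 = -322534 - 1*(-37615/29181) = -322534 + 37615/29181 = -9411827039/29181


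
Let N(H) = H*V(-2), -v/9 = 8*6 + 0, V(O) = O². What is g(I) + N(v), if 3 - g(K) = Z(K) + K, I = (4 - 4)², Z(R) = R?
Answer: -1725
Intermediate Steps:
I = 0 (I = 0² = 0)
g(K) = 3 - 2*K (g(K) = 3 - (K + K) = 3 - 2*K)
v = -432 (v = -9*(8*6 + 0) = -9*(48 + 0) = -9*48 = -432)
N(H) = 4*H (N(H) = H*(-2)² = H*4 = 4*H)
g(I) + N(v) = (3 - 2*0) + 4*(-432) = (3 + 0) - 1728 = 3 - 1728 = -1725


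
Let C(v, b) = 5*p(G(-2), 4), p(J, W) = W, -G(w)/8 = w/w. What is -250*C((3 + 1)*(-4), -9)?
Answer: -5000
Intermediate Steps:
G(w) = -8 (G(w) = -8*w/w = -8*1 = -8)
C(v, b) = 20 (C(v, b) = 5*4 = 20)
-250*C((3 + 1)*(-4), -9) = -250*20 = -5000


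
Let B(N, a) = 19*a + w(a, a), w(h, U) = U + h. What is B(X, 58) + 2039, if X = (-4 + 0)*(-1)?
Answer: 3257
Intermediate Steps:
X = 4 (X = -4*(-1) = 4)
B(N, a) = 21*a (B(N, a) = 19*a + (a + a) = 19*a + 2*a = 21*a)
B(X, 58) + 2039 = 21*58 + 2039 = 1218 + 2039 = 3257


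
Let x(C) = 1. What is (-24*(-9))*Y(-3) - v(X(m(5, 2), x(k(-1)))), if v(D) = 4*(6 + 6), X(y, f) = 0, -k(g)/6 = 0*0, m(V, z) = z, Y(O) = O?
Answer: -696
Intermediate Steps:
k(g) = 0 (k(g) = -0*0 = -6*0 = 0)
v(D) = 48 (v(D) = 4*12 = 48)
(-24*(-9))*Y(-3) - v(X(m(5, 2), x(k(-1)))) = -24*(-9)*(-3) - 1*48 = 216*(-3) - 48 = -648 - 48 = -696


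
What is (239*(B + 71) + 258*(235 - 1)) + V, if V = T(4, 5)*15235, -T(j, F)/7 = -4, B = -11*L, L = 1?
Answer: 501292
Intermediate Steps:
B = -11 (B = -11*1 = -11)
T(j, F) = 28 (T(j, F) = -7*(-4) = 28)
V = 426580 (V = 28*15235 = 426580)
(239*(B + 71) + 258*(235 - 1)) + V = (239*(-11 + 71) + 258*(235 - 1)) + 426580 = (239*60 + 258*234) + 426580 = (14340 + 60372) + 426580 = 74712 + 426580 = 501292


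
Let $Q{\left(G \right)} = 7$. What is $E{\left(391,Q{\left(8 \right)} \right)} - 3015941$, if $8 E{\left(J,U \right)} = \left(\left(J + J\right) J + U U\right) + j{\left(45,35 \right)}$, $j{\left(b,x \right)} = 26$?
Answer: $- \frac{23821691}{8} \approx -2.9777 \cdot 10^{6}$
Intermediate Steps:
$E{\left(J,U \right)} = \frac{13}{4} + \frac{J^{2}}{4} + \frac{U^{2}}{8}$ ($E{\left(J,U \right)} = \frac{\left(\left(J + J\right) J + U U\right) + 26}{8} = \frac{\left(2 J J + U^{2}\right) + 26}{8} = \frac{\left(2 J^{2} + U^{2}\right) + 26}{8} = \frac{\left(U^{2} + 2 J^{2}\right) + 26}{8} = \frac{26 + U^{2} + 2 J^{2}}{8} = \frac{13}{4} + \frac{J^{2}}{4} + \frac{U^{2}}{8}$)
$E{\left(391,Q{\left(8 \right)} \right)} - 3015941 = \left(\frac{13}{4} + \frac{391^{2}}{4} + \frac{7^{2}}{8}\right) - 3015941 = \left(\frac{13}{4} + \frac{1}{4} \cdot 152881 + \frac{1}{8} \cdot 49\right) - 3015941 = \left(\frac{13}{4} + \frac{152881}{4} + \frac{49}{8}\right) - 3015941 = \frac{305837}{8} - 3015941 = - \frac{23821691}{8}$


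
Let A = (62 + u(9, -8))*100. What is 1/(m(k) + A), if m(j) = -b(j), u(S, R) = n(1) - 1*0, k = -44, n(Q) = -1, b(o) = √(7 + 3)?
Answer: 610/3720999 + √10/37209990 ≈ 0.00016402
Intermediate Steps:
b(o) = √10
u(S, R) = -1 (u(S, R) = -1 - 1*0 = -1 + 0 = -1)
m(j) = -√10
A = 6100 (A = (62 - 1)*100 = 61*100 = 6100)
1/(m(k) + A) = 1/(-√10 + 6100) = 1/(6100 - √10)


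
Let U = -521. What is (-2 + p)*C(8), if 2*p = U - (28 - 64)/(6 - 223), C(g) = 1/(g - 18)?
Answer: 113961/4340 ≈ 26.258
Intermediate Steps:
C(g) = 1/(-18 + g)
p = -113093/434 (p = (-521 - (28 - 64)/(6 - 223))/2 = (-521 - (-36)/(-217))/2 = (-521 - (-36)*(-1)/217)/2 = (-521 - 1*36/217)/2 = (-521 - 36/217)/2 = (½)*(-113093/217) = -113093/434 ≈ -260.58)
(-2 + p)*C(8) = (-2 - 113093/434)/(-18 + 8) = -113961/434/(-10) = -113961/434*(-⅒) = 113961/4340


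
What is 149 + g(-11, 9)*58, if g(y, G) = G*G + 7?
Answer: 5253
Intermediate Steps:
g(y, G) = 7 + G² (g(y, G) = G² + 7 = 7 + G²)
149 + g(-11, 9)*58 = 149 + (7 + 9²)*58 = 149 + (7 + 81)*58 = 149 + 88*58 = 149 + 5104 = 5253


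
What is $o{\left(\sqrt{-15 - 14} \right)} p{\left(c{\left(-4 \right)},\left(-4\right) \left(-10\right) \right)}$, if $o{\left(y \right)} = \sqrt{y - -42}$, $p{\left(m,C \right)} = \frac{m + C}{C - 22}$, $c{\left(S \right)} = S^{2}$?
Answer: $\frac{28 \sqrt{42 + i \sqrt{29}}}{9} \approx 20.204 + 1.2899 i$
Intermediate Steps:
$p{\left(m,C \right)} = \frac{C + m}{-22 + C}$
$o{\left(y \right)} = \sqrt{42 + y}$ ($o{\left(y \right)} = \sqrt{y + 42} = \sqrt{42 + y}$)
$o{\left(\sqrt{-15 - 14} \right)} p{\left(c{\left(-4 \right)},\left(-4\right) \left(-10\right) \right)} = \sqrt{42 + \sqrt{-15 - 14}} \frac{\left(-4\right) \left(-10\right) + \left(-4\right)^{2}}{-22 - -40} = \sqrt{42 + \sqrt{-29}} \frac{40 + 16}{-22 + 40} = \sqrt{42 + i \sqrt{29}} \cdot \frac{1}{18} \cdot 56 = \sqrt{42 + i \sqrt{29}} \cdot \frac{28}{9} = \frac{28 \sqrt{42 + i \sqrt{29}}}{9}$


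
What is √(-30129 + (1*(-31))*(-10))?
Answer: I*√29819 ≈ 172.68*I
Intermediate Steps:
√(-30129 + (1*(-31))*(-10)) = √(-30129 - 31*(-10)) = √(-30129 + 310) = √(-29819) = I*√29819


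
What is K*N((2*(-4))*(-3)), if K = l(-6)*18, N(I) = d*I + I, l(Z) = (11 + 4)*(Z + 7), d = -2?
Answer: -6480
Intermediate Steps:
l(Z) = 105 + 15*Z (l(Z) = 15*(7 + Z) = 105 + 15*Z)
N(I) = -I (N(I) = -2*I + I = -I)
K = 270 (K = (105 + 15*(-6))*18 = (105 - 90)*18 = 15*18 = 270)
K*N((2*(-4))*(-3)) = 270*(-2*(-4)*(-3)) = 270*(-(-8)*(-3)) = 270*(-1*24) = 270*(-24) = -6480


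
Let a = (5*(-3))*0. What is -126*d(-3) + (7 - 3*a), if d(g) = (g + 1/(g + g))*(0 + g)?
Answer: -1190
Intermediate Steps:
a = 0 (a = -15*0 = 0)
d(g) = g*(g + 1/(2*g)) (d(g) = (g + 1/(2*g))*g = g*(g + 1/(2*g)))
-126*d(-3) + (7 - 3*a) = -126*(1/2 + (-3)**2) + (7 - 3*0) = -126*(1/2 + 9) + (7 + 0) = -126*19/2 + 7 = -1197 + 7 = -1190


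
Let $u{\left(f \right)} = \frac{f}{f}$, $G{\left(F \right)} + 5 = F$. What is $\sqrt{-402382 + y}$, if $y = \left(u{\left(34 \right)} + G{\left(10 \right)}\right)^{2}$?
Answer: $i \sqrt{402346} \approx 634.31 i$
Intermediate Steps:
$G{\left(F \right)} = -5 + F$
$u{\left(f \right)} = 1$
$y = 36$ ($y = \left(1 + \left(-5 + 10\right)\right)^{2} = \left(1 + 5\right)^{2} = 6^{2} = 36$)
$\sqrt{-402382 + y} = \sqrt{-402382 + 36} = \sqrt{-402346} = i \sqrt{402346}$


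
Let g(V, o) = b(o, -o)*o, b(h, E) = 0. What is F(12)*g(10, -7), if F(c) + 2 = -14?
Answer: 0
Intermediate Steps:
F(c) = -16 (F(c) = -2 - 14 = -16)
g(V, o) = 0 (g(V, o) = 0*o = 0)
F(12)*g(10, -7) = -16*0 = 0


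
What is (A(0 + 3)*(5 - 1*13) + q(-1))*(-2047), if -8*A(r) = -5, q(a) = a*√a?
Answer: 10235 + 2047*I ≈ 10235.0 + 2047.0*I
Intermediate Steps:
q(a) = a^(3/2)
A(r) = 5/8 (A(r) = -⅛*(-5) = 5/8)
(A(0 + 3)*(5 - 1*13) + q(-1))*(-2047) = (5*(5 - 1*13)/8 + (-1)^(3/2))*(-2047) = (5*(5 - 13)/8 - I)*(-2047) = ((5/8)*(-8) - I)*(-2047) = (-5 - I)*(-2047) = 10235 + 2047*I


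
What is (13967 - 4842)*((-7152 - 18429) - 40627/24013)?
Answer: -5605644267500/24013 ≈ -2.3344e+8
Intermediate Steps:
(13967 - 4842)*((-7152 - 18429) - 40627/24013) = 9125*(-25581 - 40627*1/24013) = 9125*(-25581 - 40627/24013) = 9125*(-614317180/24013) = -5605644267500/24013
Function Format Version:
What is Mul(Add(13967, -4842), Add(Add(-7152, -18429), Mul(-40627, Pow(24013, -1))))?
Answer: Rational(-5605644267500, 24013) ≈ -2.3344e+8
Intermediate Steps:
Mul(Add(13967, -4842), Add(Add(-7152, -18429), Mul(-40627, Pow(24013, -1)))) = Mul(9125, Add(-25581, Mul(-40627, Rational(1, 24013)))) = Mul(9125, Add(-25581, Rational(-40627, 24013))) = Mul(9125, Rational(-614317180, 24013)) = Rational(-5605644267500, 24013)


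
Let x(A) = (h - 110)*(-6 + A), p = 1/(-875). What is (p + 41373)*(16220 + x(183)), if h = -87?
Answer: -675119423726/875 ≈ -7.7156e+8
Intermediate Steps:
p = -1/875 ≈ -0.0011429
x(A) = 1182 - 197*A (x(A) = (-87 - 110)*(-6 + A) = -197*(-6 + A) = 1182 - 197*A)
(p + 41373)*(16220 + x(183)) = (-1/875 + 41373)*(16220 + (1182 - 197*183)) = 36201374*(16220 + (1182 - 36051))/875 = 36201374*(16220 - 34869)/875 = (36201374/875)*(-18649) = -675119423726/875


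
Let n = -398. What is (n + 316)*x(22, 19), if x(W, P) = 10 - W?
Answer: 984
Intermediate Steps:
(n + 316)*x(22, 19) = (-398 + 316)*(10 - 1*22) = -82*(10 - 22) = -82*(-12) = 984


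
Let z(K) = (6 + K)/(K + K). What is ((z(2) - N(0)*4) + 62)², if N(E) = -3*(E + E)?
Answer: 4096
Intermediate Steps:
N(E) = -6*E
z(K) = (6 + K)/(2*K) (z(K) = (6 + K)/((2*K)) = (6 + K)*(1/(2*K)) = (6 + K)/(2*K))
((z(2) - N(0)*4) + 62)² = (((½)*(6 + 2)/2 - (-6*0)*4) + 62)² = (((½)*(½)*8 - 0*4) + 62)² = ((2 - 1*0) + 62)² = ((2 + 0) + 62)² = (2 + 62)² = 64² = 4096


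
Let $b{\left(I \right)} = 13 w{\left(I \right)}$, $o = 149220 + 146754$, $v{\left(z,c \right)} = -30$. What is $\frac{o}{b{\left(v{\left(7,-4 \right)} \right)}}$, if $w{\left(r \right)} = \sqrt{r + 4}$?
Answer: $- \frac{147987 i \sqrt{26}}{169} \approx - 4465.0 i$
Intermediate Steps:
$w{\left(r \right)} = \sqrt{4 + r}$
$o = 295974$
$b{\left(I \right)} = 13 \sqrt{4 + I}$
$\frac{o}{b{\left(v{\left(7,-4 \right)} \right)}} = \frac{295974}{13 \sqrt{4 - 30}} = \frac{295974}{13 \sqrt{-26}} = \frac{295974}{13 i \sqrt{26}} = 295974 \left(- \frac{i \sqrt{26}}{338}\right) = - \frac{147987 i \sqrt{26}}{169}$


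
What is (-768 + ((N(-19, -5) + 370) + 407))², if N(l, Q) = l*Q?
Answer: 10816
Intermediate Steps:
N(l, Q) = Q*l
(-768 + ((N(-19, -5) + 370) + 407))² = (-768 + ((-5*(-19) + 370) + 407))² = (-768 + ((95 + 370) + 407))² = (-768 + (465 + 407))² = (-768 + 872)² = 104² = 10816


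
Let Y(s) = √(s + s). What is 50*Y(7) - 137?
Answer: -137 + 50*√14 ≈ 50.083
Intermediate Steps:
Y(s) = √2*√s (Y(s) = √(2*s) = √2*√s)
50*Y(7) - 137 = 50*(√2*√7) - 137 = 50*√14 - 137 = -137 + 50*√14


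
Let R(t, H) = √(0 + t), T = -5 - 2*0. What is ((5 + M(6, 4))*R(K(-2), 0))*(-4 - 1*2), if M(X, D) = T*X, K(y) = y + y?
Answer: 300*I ≈ 300.0*I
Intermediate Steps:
K(y) = 2*y
T = -5 (T = -5 + 0 = -5)
R(t, H) = √t
M(X, D) = -5*X
((5 + M(6, 4))*R(K(-2), 0))*(-4 - 1*2) = ((5 - 5*6)*√(2*(-2)))*(-4 - 1*2) = ((5 - 30)*√(-4))*(-4 - 2) = -50*I*(-6) = 300*I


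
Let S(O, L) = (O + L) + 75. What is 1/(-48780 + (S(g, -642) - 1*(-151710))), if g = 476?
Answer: 1/102839 ≈ 9.7239e-6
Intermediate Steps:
S(O, L) = 75 + L + O (S(O, L) = (L + O) + 75 = 75 + L + O)
1/(-48780 + (S(g, -642) - 1*(-151710))) = 1/(-48780 + ((75 - 642 + 476) - 1*(-151710))) = 1/(-48780 + (-91 + 151710)) = 1/(-48780 + 151619) = 1/102839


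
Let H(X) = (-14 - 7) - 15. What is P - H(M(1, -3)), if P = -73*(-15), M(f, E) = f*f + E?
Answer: 1131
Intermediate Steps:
M(f, E) = E + f² (M(f, E) = f² + E = E + f²)
H(X) = -36 (H(X) = -21 - 15 = -36)
P = 1095
P - H(M(1, -3)) = 1095 - 1*(-36) = 1095 + 36 = 1131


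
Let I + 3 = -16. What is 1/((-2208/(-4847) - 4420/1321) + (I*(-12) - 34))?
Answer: 6402887/1223653106 ≈ 0.0052326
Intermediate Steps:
I = -19 (I = -3 - 16 = -19)
1/((-2208/(-4847) - 4420/1321) + (I*(-12) - 34)) = 1/((-2208/(-4847) - 4420/1321) + (-19*(-12) - 34)) = 1/((-2208*(-1/4847) - 4420*1/1321) + (228 - 34)) = 1/((2208/4847 - 4420/1321) + 194) = 1/(-18506972/6402887 + 194) = 1/(1223653106/6402887) = 6402887/1223653106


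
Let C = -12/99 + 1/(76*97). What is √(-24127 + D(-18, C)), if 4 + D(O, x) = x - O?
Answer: I*√356772990223617/121638 ≈ 155.28*I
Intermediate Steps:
C = -29455/243276 (C = -12*1/99 + (1/76)*(1/97) = -4/33 + 1/7372 = -29455/243276 ≈ -0.12108)
D(O, x) = -4 + x - O (D(O, x) = -4 + (x - O) = -4 + x - O)
√(-24127 + D(-18, C)) = √(-24127 + (-4 - 29455/243276 - 1*(-18))) = √(-24127 + (-4 - 29455/243276 + 18)) = √(-24127 + 3376409/243276) = √(-5866143643/243276) = I*√356772990223617/121638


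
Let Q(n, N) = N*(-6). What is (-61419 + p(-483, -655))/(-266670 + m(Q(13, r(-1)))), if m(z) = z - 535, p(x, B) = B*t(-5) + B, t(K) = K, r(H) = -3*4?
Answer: 58799/267133 ≈ 0.22011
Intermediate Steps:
r(H) = -12
Q(n, N) = -6*N
p(x, B) = -4*B (p(x, B) = B*(-5) + B = -5*B + B = -4*B)
m(z) = -535 + z
(-61419 + p(-483, -655))/(-266670 + m(Q(13, r(-1)))) = (-61419 - 4*(-655))/(-266670 + (-535 - 6*(-12))) = (-61419 + 2620)/(-266670 + (-535 + 72)) = -58799/(-266670 - 463) = -58799/(-267133) = -58799*(-1/267133) = 58799/267133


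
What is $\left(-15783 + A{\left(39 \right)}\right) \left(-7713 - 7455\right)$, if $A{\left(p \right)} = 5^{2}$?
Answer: $239017344$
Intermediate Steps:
$A{\left(p \right)} = 25$
$\left(-15783 + A{\left(39 \right)}\right) \left(-7713 - 7455\right) = \left(-15783 + 25\right) \left(-7713 - 7455\right) = \left(-15758\right) \left(-15168\right) = 239017344$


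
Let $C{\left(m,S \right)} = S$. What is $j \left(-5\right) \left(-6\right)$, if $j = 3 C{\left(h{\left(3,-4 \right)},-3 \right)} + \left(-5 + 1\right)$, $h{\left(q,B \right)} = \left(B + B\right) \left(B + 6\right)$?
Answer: $-390$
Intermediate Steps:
$h{\left(q,B \right)} = 2 B \left(6 + B\right)$
$j = -13$ ($j = 3 \left(-3\right) + \left(-5 + 1\right) = -9 - 4 = -13$)
$j \left(-5\right) \left(-6\right) = \left(-13\right) \left(-5\right) \left(-6\right) = 65 \left(-6\right) = -390$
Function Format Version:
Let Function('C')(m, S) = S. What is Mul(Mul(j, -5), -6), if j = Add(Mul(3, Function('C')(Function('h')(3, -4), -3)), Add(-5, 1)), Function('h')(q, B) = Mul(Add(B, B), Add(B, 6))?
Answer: -390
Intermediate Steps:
Function('h')(q, B) = Mul(2, B, Add(6, B)) (Function('h')(q, B) = Mul(Mul(2, B), Add(6, B)) = Mul(2, B, Add(6, B)))
j = -13 (j = Add(Mul(3, -3), Add(-5, 1)) = Add(-9, -4) = -13)
Mul(Mul(j, -5), -6) = Mul(Mul(-13, -5), -6) = Mul(65, -6) = -390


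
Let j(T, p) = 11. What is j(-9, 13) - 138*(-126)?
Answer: 17399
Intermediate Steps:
j(-9, 13) - 138*(-126) = 11 - 138*(-126) = 11 + 17388 = 17399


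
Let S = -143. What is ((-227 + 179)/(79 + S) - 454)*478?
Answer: -433307/2 ≈ -2.1665e+5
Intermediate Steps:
((-227 + 179)/(79 + S) - 454)*478 = ((-227 + 179)/(79 - 143) - 454)*478 = (-48/(-64) - 454)*478 = (-48*(-1/64) - 454)*478 = (3/4 - 454)*478 = -1813/4*478 = -433307/2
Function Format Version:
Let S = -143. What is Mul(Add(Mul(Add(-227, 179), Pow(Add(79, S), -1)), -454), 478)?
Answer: Rational(-433307, 2) ≈ -2.1665e+5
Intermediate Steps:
Mul(Add(Mul(Add(-227, 179), Pow(Add(79, S), -1)), -454), 478) = Mul(Add(Mul(Add(-227, 179), Pow(Add(79, -143), -1)), -454), 478) = Mul(Add(Mul(-48, Pow(-64, -1)), -454), 478) = Mul(Add(Mul(-48, Rational(-1, 64)), -454), 478) = Mul(Add(Rational(3, 4), -454), 478) = Mul(Rational(-1813, 4), 478) = Rational(-433307, 2)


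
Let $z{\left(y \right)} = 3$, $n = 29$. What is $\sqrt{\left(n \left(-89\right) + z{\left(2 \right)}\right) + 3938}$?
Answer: $4 \sqrt{85} \approx 36.878$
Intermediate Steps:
$\sqrt{\left(n \left(-89\right) + z{\left(2 \right)}\right) + 3938} = \sqrt{\left(29 \left(-89\right) + 3\right) + 3938} = \sqrt{\left(-2581 + 3\right) + 3938} = \sqrt{-2578 + 3938} = \sqrt{1360} = 4 \sqrt{85}$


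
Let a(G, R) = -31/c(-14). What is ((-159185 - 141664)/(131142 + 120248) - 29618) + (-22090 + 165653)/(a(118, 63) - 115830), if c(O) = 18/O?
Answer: -7760909246597987/262011981670 ≈ -29620.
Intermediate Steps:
a(G, R) = 217/9 (a(G, R) = -31/(18/(-14)) = -31/(18*(-1/14)) = -31/(-9/7) = -31*(-7/9) = 217/9)
((-159185 - 141664)/(131142 + 120248) - 29618) + (-22090 + 165653)/(a(118, 63) - 115830) = ((-159185 - 141664)/(131142 + 120248) - 29618) + (-22090 + 165653)/(217/9 - 115830) = (-300849/251390 - 29618) + 143563/(-1042253/9) = (-300849*1/251390 - 29618) + 143563*(-9/1042253) = (-300849/251390 - 29618) - 1292067/1042253 = -7445969869/251390 - 1292067/1042253 = -7760909246597987/262011981670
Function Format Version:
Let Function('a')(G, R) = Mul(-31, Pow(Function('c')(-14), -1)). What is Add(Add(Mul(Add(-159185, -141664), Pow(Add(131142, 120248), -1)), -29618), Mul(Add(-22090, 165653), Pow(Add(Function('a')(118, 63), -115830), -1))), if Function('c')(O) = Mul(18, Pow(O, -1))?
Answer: Rational(-7760909246597987, 262011981670) ≈ -29620.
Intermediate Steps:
Function('a')(G, R) = Rational(217, 9) (Function('a')(G, R) = Mul(-31, Pow(Mul(18, Pow(-14, -1)), -1)) = Mul(-31, Pow(Mul(18, Rational(-1, 14)), -1)) = Mul(-31, Pow(Rational(-9, 7), -1)) = Mul(-31, Rational(-7, 9)) = Rational(217, 9))
Add(Add(Mul(Add(-159185, -141664), Pow(Add(131142, 120248), -1)), -29618), Mul(Add(-22090, 165653), Pow(Add(Function('a')(118, 63), -115830), -1))) = Add(Add(Mul(Add(-159185, -141664), Pow(Add(131142, 120248), -1)), -29618), Mul(Add(-22090, 165653), Pow(Add(Rational(217, 9), -115830), -1))) = Add(Add(Mul(-300849, Pow(251390, -1)), -29618), Mul(143563, Pow(Rational(-1042253, 9), -1))) = Add(Add(Mul(-300849, Rational(1, 251390)), -29618), Mul(143563, Rational(-9, 1042253))) = Add(Add(Rational(-300849, 251390), -29618), Rational(-1292067, 1042253)) = Add(Rational(-7445969869, 251390), Rational(-1292067, 1042253)) = Rational(-7760909246597987, 262011981670)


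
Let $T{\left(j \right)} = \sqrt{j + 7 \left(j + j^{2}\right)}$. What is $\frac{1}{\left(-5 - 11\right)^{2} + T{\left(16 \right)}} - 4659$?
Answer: $- \frac{2315521}{497} - \frac{\sqrt{30}}{7952} \approx -4659.0$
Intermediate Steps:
$T{\left(j \right)} = \sqrt{7 j^{2} + 8 j}$ ($T{\left(j \right)} = \sqrt{j + \left(7 j + 7 j^{2}\right)} = \sqrt{7 j^{2} + 8 j}$)
$\frac{1}{\left(-5 - 11\right)^{2} + T{\left(16 \right)}} - 4659 = \frac{1}{\left(-5 - 11\right)^{2} + \sqrt{16 \left(8 + 7 \cdot 16\right)}} - 4659 = \frac{1}{\left(-16\right)^{2} + \sqrt{16 \left(8 + 112\right)}} - 4659 = \frac{1}{256 + \sqrt{16 \cdot 120}} - 4659 = \frac{1}{256 + \sqrt{1920}} - 4659 = \frac{1}{256 + 8 \sqrt{30}} - 4659 = -4659 + \frac{1}{256 + 8 \sqrt{30}}$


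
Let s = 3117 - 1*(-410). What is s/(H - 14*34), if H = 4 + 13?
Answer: -3527/459 ≈ -7.6841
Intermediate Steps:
H = 17
s = 3527 (s = 3117 + 410 = 3527)
s/(H - 14*34) = 3527/(17 - 14*34) = 3527/(17 - 476) = 3527/(-459) = 3527*(-1/459) = -3527/459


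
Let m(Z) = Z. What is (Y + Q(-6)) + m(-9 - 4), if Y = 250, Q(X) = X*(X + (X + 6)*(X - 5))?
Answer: 273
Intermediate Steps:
Q(X) = X*(X + (-5 + X)*(6 + X)) (Q(X) = X*(X + (6 + X)*(-5 + X)) = X*(X + (-5 + X)*(6 + X)))
(Y + Q(-6)) + m(-9 - 4) = (250 - 6*(-30 + (-6)² + 2*(-6))) + (-9 - 4) = (250 - 6*(-30 + 36 - 12)) - 13 = (250 - 6*(-6)) - 13 = (250 + 36) - 13 = 286 - 13 = 273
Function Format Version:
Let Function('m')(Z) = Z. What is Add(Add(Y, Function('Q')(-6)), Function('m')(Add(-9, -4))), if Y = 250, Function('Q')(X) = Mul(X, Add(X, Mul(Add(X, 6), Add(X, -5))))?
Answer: 273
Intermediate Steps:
Function('Q')(X) = Mul(X, Add(X, Mul(Add(-5, X), Add(6, X)))) (Function('Q')(X) = Mul(X, Add(X, Mul(Add(6, X), Add(-5, X)))) = Mul(X, Add(X, Mul(Add(-5, X), Add(6, X)))))
Add(Add(Y, Function('Q')(-6)), Function('m')(Add(-9, -4))) = Add(Add(250, Mul(-6, Add(-30, Pow(-6, 2), Mul(2, -6)))), Add(-9, -4)) = Add(Add(250, Mul(-6, Add(-30, 36, -12))), -13) = Add(Add(250, Mul(-6, -6)), -13) = Add(Add(250, 36), -13) = Add(286, -13) = 273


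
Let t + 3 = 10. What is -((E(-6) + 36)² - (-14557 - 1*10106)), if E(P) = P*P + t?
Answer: -30904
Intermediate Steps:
t = 7 (t = -3 + 10 = 7)
E(P) = 7 + P² (E(P) = P*P + 7 = P² + 7 = 7 + P²)
-((E(-6) + 36)² - (-14557 - 1*10106)) = -(((7 + (-6)²) + 36)² - (-14557 - 1*10106)) = -(((7 + 36) + 36)² - (-14557 - 10106)) = -((43 + 36)² - 1*(-24663)) = -(79² + 24663) = -(6241 + 24663) = -1*30904 = -30904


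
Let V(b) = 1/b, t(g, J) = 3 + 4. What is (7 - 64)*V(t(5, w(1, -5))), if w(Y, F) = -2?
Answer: -57/7 ≈ -8.1429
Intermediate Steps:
t(g, J) = 7
(7 - 64)*V(t(5, w(1, -5))) = (7 - 64)/7 = -57*⅐ = -57/7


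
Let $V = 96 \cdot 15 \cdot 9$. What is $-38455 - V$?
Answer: $-51415$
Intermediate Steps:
$V = 12960$ ($V = 96 \cdot 135 = 12960$)
$-38455 - V = -38455 - 12960 = -51415$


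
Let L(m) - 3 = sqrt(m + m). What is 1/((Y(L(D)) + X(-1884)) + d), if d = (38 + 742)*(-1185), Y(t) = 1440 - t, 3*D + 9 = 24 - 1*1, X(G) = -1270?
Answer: -396057/366009343577 + 2*sqrt(21)/2562065405039 ≈ -1.0821e-6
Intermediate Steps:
D = 14/3 (D = -3 + (24 - 1*1)/3 = -3 + (24 - 1)/3 = -3 + (1/3)*23 = -3 + 23/3 = 14/3 ≈ 4.6667)
L(m) = 3 + sqrt(2)*sqrt(m) (L(m) = 3 + sqrt(m + m) = 3 + sqrt(2*m) = 3 + sqrt(2)*sqrt(m))
d = -924300 (d = 780*(-1185) = -924300)
1/((Y(L(D)) + X(-1884)) + d) = 1/(((1440 - (3 + sqrt(2)*sqrt(14/3))) - 1270) - 924300) = 1/(((1440 - (3 + sqrt(2)*(sqrt(42)/3))) - 1270) - 924300) = 1/(((1440 - (3 + 2*sqrt(21)/3)) - 1270) - 924300) = 1/(((1440 + (-3 - 2*sqrt(21)/3)) - 1270) - 924300) = 1/(((1437 - 2*sqrt(21)/3) - 1270) - 924300) = 1/((167 - 2*sqrt(21)/3) - 924300) = 1/(-924133 - 2*sqrt(21)/3)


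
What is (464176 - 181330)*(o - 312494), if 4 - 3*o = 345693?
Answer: -120979928222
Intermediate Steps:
o = -345689/3 (o = 4/3 - ⅓*345693 = 4/3 - 115231 = -345689/3 ≈ -1.1523e+5)
(464176 - 181330)*(o - 312494) = (464176 - 181330)*(-345689/3 - 312494) = 282846*(-1283171/3) = -120979928222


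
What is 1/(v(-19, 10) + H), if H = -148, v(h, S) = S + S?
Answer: -1/128 ≈ -0.0078125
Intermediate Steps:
v(h, S) = 2*S
1/(v(-19, 10) + H) = 1/(2*10 - 148) = 1/(20 - 148) = 1/(-128) = -1/128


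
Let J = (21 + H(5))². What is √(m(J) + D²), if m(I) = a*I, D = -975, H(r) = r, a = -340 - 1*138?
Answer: 13*√3713 ≈ 792.15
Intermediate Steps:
a = -478 (a = -340 - 138 = -478)
J = 676 (J = (21 + 5)² = 26² = 676)
m(I) = -478*I
√(m(J) + D²) = √(-478*676 + (-975)²) = √(-323128 + 950625) = √627497 = 13*√3713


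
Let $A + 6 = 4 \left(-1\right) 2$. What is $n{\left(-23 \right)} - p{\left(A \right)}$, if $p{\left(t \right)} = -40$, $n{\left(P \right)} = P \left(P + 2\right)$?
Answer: $523$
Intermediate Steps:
$A = -14$ ($A = -6 + 4 \left(-1\right) 2 = -6 - 8 = -14$)
$n{\left(P \right)} = P \left(2 + P\right)$
$n{\left(-23 \right)} - p{\left(A \right)} = - 23 \left(2 - 23\right) - -40 = \left(-23\right) \left(-21\right) + 40 = 483 + 40 = 523$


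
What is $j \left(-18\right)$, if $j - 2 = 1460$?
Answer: $-26316$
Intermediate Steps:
$j = 1462$ ($j = 2 + 1460 = 1462$)
$j \left(-18\right) = 1462 \left(-18\right) = -26316$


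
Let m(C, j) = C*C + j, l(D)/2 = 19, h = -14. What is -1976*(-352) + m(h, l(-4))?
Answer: 695786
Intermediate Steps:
l(D) = 38 (l(D) = 2*19 = 38)
m(C, j) = j + C² (m(C, j) = C² + j = j + C²)
-1976*(-352) + m(h, l(-4)) = -1976*(-352) + (38 + (-14)²) = 695552 + (38 + 196) = 695552 + 234 = 695786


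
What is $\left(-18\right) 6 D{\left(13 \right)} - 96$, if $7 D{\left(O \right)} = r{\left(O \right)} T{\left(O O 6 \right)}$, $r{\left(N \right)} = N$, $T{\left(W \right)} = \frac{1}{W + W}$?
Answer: $- \frac{8745}{91} \approx -96.099$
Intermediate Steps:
$T{\left(W \right)} = \frac{1}{2 W}$
$D{\left(O \right)} = \frac{1}{84 O}$ ($D{\left(O \right)} = \frac{O \frac{1}{2 O O 6}}{7} = \frac{O \frac{1}{2 O^{2} \cdot 6}}{7} = \frac{O \frac{1}{2 \cdot 6 O^{2}}}{7} = \frac{O \frac{\frac{1}{6} \frac{1}{O^{2}}}{2}}{7} = \frac{O \frac{1}{12 O^{2}}}{7} = \frac{\frac{1}{12} \frac{1}{O}}{7} = \frac{1}{84 O}$)
$\left(-18\right) 6 D{\left(13 \right)} - 96 = \left(-18\right) 6 \frac{1}{84 \cdot 13} - 96 = - 108 \cdot \frac{1}{84} \cdot \frac{1}{13} - 96 = \left(-108\right) \frac{1}{1092} - 96 = - \frac{9}{91} - 96 = - \frac{8745}{91}$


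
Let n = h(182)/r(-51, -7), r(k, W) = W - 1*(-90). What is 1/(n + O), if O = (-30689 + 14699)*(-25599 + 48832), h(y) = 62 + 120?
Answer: -83/30834140428 ≈ -2.6918e-9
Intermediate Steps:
r(k, W) = 90 + W (r(k, W) = W + 90 = 90 + W)
h(y) = 182
n = 182/83 (n = 182/(90 - 7) = 182/83 ≈ 2.1928)
O = -371495670 (O = -15990*23233 = -371495670)
1/(n + O) = 1/(182/83 - 371495670) = 1/(-30834140428/83) = -83/30834140428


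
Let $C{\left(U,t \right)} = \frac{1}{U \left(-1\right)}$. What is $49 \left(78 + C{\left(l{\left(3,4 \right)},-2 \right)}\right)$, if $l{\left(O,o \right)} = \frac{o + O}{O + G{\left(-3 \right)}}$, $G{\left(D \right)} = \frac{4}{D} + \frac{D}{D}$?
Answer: $\frac{11410}{3} \approx 3803.3$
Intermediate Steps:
$G{\left(D \right)} = 1 + \frac{4}{D}$ ($G{\left(D \right)} = \frac{4}{D} + 1 = 1 + \frac{4}{D}$)
$l{\left(O,o \right)} = \frac{O + o}{- \frac{1}{3} + O}$ ($l{\left(O,o \right)} = \frac{o + O}{O + \frac{4 - 3}{-3}} = \frac{O + o}{O - \frac{1}{3}} = \frac{O + o}{- \frac{1}{3} + O}$)
$C{\left(U,t \right)} = - \frac{1}{U}$ ($C{\left(U,t \right)} = \frac{1}{\left(-1\right) U} = - \frac{1}{U}$)
$49 \left(78 + C{\left(l{\left(3,4 \right)},-2 \right)}\right) = 49 \left(78 - \frac{1}{3 \frac{1}{-1 + 3 \cdot 3} \left(3 + 4\right)}\right) = 49 \left(78 - \frac{1}{3 \frac{1}{-1 + 9} \cdot 7}\right) = 49 \left(78 - \frac{1}{3 \cdot \frac{1}{8} \cdot 7}\right) = 49 \left(78 - \frac{1}{\frac{21}{8}}\right) = 49 \left(78 - \frac{8}{21}\right) = 49 \cdot \frac{1630}{21} = \frac{11410}{3}$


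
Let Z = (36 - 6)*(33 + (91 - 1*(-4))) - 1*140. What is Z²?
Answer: 13690000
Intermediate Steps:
Z = 3700 (Z = 30*(33 + (91 + 4)) - 140 = 30*(33 + 95) - 140 = 30*128 - 140 = 3840 - 140 = 3700)
Z² = 3700² = 13690000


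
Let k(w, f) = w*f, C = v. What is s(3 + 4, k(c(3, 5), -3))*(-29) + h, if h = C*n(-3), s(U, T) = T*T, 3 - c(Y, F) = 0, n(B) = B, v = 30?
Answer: -2439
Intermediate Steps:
c(Y, F) = 3 (c(Y, F) = 3 - 1*0 = 3 + 0 = 3)
C = 30
k(w, f) = f*w
s(U, T) = T²
h = -90 (h = 30*(-3) = -90)
s(3 + 4, k(c(3, 5), -3))*(-29) + h = (-3*3)²*(-29) - 90 = (-9)²*(-29) - 90 = 81*(-29) - 90 = -2349 - 90 = -2439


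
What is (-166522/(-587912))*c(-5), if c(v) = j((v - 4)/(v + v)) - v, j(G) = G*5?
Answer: 1581959/587912 ≈ 2.6908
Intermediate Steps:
j(G) = 5*G
c(v) = -v + 5*(-4 + v)/(2*v) (c(v) = 5*((v - 4)/(v + v)) - v = 5*((-4 + v)/((2*v))) - v = 5*((-4 + v)*(1/(2*v))) - v = 5*((-4 + v)/(2*v)) - v = 5*(-4 + v)/(2*v) - v = -v + 5*(-4 + v)/(2*v))
(-166522/(-587912))*c(-5) = (-166522/(-587912))*(5/2 - 1*(-5) - 10/(-5)) = (-166522*(-1/587912))*(5/2 + 5 - 10*(-⅕)) = 83261*(5/2 + 5 + 2)/293956 = (83261/293956)*(19/2) = 1581959/587912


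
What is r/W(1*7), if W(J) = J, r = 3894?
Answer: 3894/7 ≈ 556.29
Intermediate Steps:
r/W(1*7) = 3894/((1*7)) = 3894/7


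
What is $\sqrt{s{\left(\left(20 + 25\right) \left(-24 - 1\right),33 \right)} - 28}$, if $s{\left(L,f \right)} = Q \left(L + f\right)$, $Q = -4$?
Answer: $2 \sqrt{1085} \approx 65.879$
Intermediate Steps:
$s{\left(L,f \right)} = - 4 L - 4 f$ ($s{\left(L,f \right)} = - 4 \left(L + f\right) = - 4 L - 4 f$)
$\sqrt{s{\left(\left(20 + 25\right) \left(-24 - 1\right),33 \right)} - 28} = \sqrt{\left(- 4 \left(20 + 25\right) \left(-24 - 1\right) - 132\right) - 28} = \sqrt{\left(- 4 \cdot 45 \left(-25\right) - 132\right) - 28} = \sqrt{\left(\left(-4\right) \left(-1125\right) - 132\right) - 28} = \sqrt{\left(4500 - 132\right) - 28} = \sqrt{4368 - 28} = \sqrt{4340} = 2 \sqrt{1085}$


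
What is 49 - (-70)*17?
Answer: 1239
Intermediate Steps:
49 - (-70)*17 = 49 - 70*(-17) = 49 + 1190 = 1239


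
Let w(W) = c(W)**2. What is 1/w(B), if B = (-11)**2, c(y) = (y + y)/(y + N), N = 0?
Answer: 1/4 ≈ 0.25000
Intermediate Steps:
c(y) = 2 (c(y) = (y + y)/(y + 0) = (2*y)/y = 2)
B = 121
w(W) = 4 (w(W) = 2**2 = 4)
1/w(B) = 1/4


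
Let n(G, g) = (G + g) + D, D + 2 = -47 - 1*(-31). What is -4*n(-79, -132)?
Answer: 916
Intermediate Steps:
D = -18 (D = -2 + (-47 - 1*(-31)) = -2 + (-47 + 31) = -2 - 16 = -18)
n(G, g) = -18 + G + g (n(G, g) = (G + g) - 18 = -18 + G + g)
-4*n(-79, -132) = -4*(-18 - 79 - 132) = -4*(-229) = 916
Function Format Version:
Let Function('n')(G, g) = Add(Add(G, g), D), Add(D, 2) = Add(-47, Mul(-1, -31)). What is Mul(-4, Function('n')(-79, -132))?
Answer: 916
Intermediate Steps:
D = -18 (D = Add(-2, Add(-47, Mul(-1, -31))) = Add(-2, Add(-47, 31)) = Add(-2, -16) = -18)
Function('n')(G, g) = Add(-18, G, g) (Function('n')(G, g) = Add(Add(G, g), -18) = Add(-18, G, g))
Mul(-4, Function('n')(-79, -132)) = Mul(-4, Add(-18, -79, -132)) = Mul(-4, -229) = 916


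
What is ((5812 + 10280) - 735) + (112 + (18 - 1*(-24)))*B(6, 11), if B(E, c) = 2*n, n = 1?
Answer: 15665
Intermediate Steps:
B(E, c) = 2 (B(E, c) = 2*1 = 2)
((5812 + 10280) - 735) + (112 + (18 - 1*(-24)))*B(6, 11) = ((5812 + 10280) - 735) + (112 + (18 - 1*(-24)))*2 = (16092 - 735) + (112 + (18 + 24))*2 = 15357 + (112 + 42)*2 = 15357 + 154*2 = 15357 + 308 = 15665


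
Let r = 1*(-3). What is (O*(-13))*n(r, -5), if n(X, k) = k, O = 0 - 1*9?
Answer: -585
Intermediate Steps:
r = -3
O = -9 (O = 0 - 9 = -9)
(O*(-13))*n(r, -5) = -9*(-13)*(-5) = 117*(-5) = -585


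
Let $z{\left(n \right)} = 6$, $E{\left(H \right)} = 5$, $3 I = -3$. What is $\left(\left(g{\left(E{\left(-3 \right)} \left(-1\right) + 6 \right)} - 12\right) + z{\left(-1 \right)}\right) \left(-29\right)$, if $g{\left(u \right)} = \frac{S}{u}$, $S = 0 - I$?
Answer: $145$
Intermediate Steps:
$I = -1$ ($I = \frac{1}{3} \left(-3\right) = -1$)
$S = 1$ ($S = 0 - -1 = 0 + 1 = 1$)
$g{\left(u \right)} = \frac{1}{u}$ ($g{\left(u \right)} = 1 \frac{1}{u} = \frac{1}{u}$)
$\left(\left(g{\left(E{\left(-3 \right)} \left(-1\right) + 6 \right)} - 12\right) + z{\left(-1 \right)}\right) \left(-29\right) = \left(\left(\frac{1}{5 \left(-1\right) + 6} - 12\right) + 6\right) \left(-29\right) = \left(\left(\frac{1}{-5 + 6} - 12\right) + 6\right) \left(-29\right) = \left(\left(1^{-1} - 12\right) + 6\right) \left(-29\right) = \left(\left(1 - 12\right) + 6\right) \left(-29\right) = \left(-11 + 6\right) \left(-29\right) = \left(-5\right) \left(-29\right) = 145$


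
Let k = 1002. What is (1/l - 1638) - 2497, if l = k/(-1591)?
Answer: -4144861/1002 ≈ -4136.6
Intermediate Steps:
l = -1002/1591 (l = 1002/(-1591) = 1002*(-1/1591) = -1002/1591 ≈ -0.62979)
(1/l - 1638) - 2497 = (1/(-1002/1591) - 1638) - 2497 = (-1591/1002 - 1638) - 2497 = -1642867/1002 - 2497 = -4144861/1002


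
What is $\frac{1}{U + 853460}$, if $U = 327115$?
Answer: $\frac{1}{1180575} \approx 8.4705 \cdot 10^{-7}$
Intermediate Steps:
$\frac{1}{U + 853460} = \frac{1}{327115 + 853460} = \frac{1}{1180575}$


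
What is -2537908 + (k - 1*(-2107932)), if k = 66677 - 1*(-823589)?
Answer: 460290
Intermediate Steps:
k = 890266 (k = 66677 + 823589 = 890266)
-2537908 + (k - 1*(-2107932)) = -2537908 + (890266 - 1*(-2107932)) = -2537908 + (890266 + 2107932) = -2537908 + 2998198 = 460290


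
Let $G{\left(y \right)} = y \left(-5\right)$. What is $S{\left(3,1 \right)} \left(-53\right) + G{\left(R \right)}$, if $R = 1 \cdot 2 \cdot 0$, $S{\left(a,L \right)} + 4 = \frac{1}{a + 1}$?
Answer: $\frac{795}{4} \approx 198.75$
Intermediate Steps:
$S{\left(a,L \right)} = -4 + \frac{1}{1 + a}$ ($S{\left(a,L \right)} = -4 + \frac{1}{a + 1} = -4 + \frac{1}{1 + a}$)
$R = 0$ ($R = 2 \cdot 0 = 0$)
$G{\left(y \right)} = - 5 y$
$S{\left(3,1 \right)} \left(-53\right) + G{\left(R \right)} = \frac{-3 - 12}{1 + 3} \left(-53\right) - 0 = \frac{-3 - 12}{4} \left(-53\right) + 0 = \frac{1}{4} \left(-15\right) \left(-53\right) + 0 = \left(- \frac{15}{4}\right) \left(-53\right) + 0 = \frac{795}{4} + 0 = \frac{795}{4}$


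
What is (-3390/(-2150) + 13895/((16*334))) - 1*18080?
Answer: -20768397759/1148960 ≈ -18076.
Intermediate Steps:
(-3390/(-2150) + 13895/((16*334))) - 1*18080 = (-3390*(-1/2150) + 13895/5344) - 18080 = (339/215 + 13895*(1/5344)) - 18080 = (339/215 + 13895/5344) - 18080 = 4799041/1148960 - 18080 = -20768397759/1148960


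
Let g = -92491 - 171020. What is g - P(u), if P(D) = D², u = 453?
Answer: -468720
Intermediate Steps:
g = -263511
g - P(u) = -263511 - 1*453² = -263511 - 1*205209 = -263511 - 205209 = -468720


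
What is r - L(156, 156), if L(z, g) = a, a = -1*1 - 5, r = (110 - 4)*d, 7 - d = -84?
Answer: 9652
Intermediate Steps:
d = 91 (d = 7 - 1*(-84) = 7 + 84 = 91)
r = 9646 (r = (110 - 4)*91 = 106*91 = 9646)
a = -6 (a = -1 - 5 = -6)
L(z, g) = -6
r - L(156, 156) = 9646 - 1*(-6) = 9646 + 6 = 9652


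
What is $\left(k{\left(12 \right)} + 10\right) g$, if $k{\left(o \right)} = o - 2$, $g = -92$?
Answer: $-1840$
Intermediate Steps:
$k{\left(o \right)} = -2 + o$ ($k{\left(o \right)} = o - 2 = -2 + o$)
$\left(k{\left(12 \right)} + 10\right) g = \left(\left(-2 + 12\right) + 10\right) \left(-92\right) = \left(10 + 10\right) \left(-92\right) = 20 \left(-92\right) = -1840$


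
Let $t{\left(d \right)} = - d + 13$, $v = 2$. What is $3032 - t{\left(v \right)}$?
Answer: $3021$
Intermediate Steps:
$t{\left(d \right)} = 13 - d$
$3032 - t{\left(v \right)} = 3032 - \left(13 - 2\right) = 3032 - 11 = 3021$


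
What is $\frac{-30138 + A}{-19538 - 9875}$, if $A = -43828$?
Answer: $\frac{73966}{29413} \approx 2.5147$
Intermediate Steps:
$\frac{-30138 + A}{-19538 - 9875} = \frac{-30138 - 43828}{-19538 - 9875} = - \frac{73966}{-29413} = \left(-73966\right) \left(- \frac{1}{29413}\right) = \frac{73966}{29413}$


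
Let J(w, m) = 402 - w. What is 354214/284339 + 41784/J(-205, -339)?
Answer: 12095828674/172593773 ≈ 70.083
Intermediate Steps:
354214/284339 + 41784/J(-205, -339) = 354214/284339 + 41784/(402 - 1*(-205)) = 354214*(1/284339) + 41784/(402 + 205) = 354214/284339 + 41784/607 = 12095828674/172593773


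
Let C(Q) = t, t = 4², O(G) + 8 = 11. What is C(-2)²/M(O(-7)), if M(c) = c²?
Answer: 256/9 ≈ 28.444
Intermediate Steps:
O(G) = 3 (O(G) = -8 + 11 = 3)
t = 16
C(Q) = 16
C(-2)²/M(O(-7)) = 16²/(3²) = 256/9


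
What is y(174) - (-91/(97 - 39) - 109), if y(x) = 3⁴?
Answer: 11111/58 ≈ 191.57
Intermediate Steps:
y(x) = 81
y(174) - (-91/(97 - 39) - 109) = 81 - (-91/(97 - 39) - 109) = 81 - (-91/58 - 109) = 81 - 1*(-6413/58) = 81 + 6413/58 = 11111/58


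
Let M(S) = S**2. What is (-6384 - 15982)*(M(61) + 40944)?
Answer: -998977390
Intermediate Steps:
(-6384 - 15982)*(M(61) + 40944) = (-6384 - 15982)*(61**2 + 40944) = -22366*(3721 + 40944) = -22366*44665 = -998977390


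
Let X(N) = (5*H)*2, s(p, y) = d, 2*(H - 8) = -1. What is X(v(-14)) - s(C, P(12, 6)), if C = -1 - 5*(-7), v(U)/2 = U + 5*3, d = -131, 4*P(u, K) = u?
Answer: 206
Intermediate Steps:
H = 15/2 (H = 8 + (½)*(-1) = 8 - ½ = 15/2 ≈ 7.5000)
P(u, K) = u/4
v(U) = 30 + 2*U (v(U) = 2*(U + 5*3) = 2*(U + 15) = 2*(15 + U) = 30 + 2*U)
C = 34 (C = -1 + 35 = 34)
s(p, y) = -131
X(N) = 75 (X(N) = (5*(15/2))*2 = (75/2)*2 = 75)
X(v(-14)) - s(C, P(12, 6)) = 75 - 1*(-131) = 75 + 131 = 206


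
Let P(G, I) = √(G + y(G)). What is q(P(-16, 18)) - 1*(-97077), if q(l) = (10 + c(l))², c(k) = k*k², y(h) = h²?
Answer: 13921177 + 19200*√15 ≈ 1.3996e+7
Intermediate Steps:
P(G, I) = √(G + G²)
c(k) = k³
q(l) = (10 + l³)²
q(P(-16, 18)) - 1*(-97077) = (10 + (√(-16*(1 - 16)))³)² - 1*(-97077) = (10 + (√(-16*(-15)))³)² + 97077 = (10 + (√240)³)² + 97077 = (10 + (4*√15)³)² + 97077 = (10 + 960*√15)² + 97077 = 97077 + (10 + 960*√15)²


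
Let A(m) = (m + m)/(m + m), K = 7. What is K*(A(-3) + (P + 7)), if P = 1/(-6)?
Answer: 329/6 ≈ 54.833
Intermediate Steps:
P = -⅙ (P = 1*(-⅙) = -⅙ ≈ -0.16667)
A(m) = 1 (A(m) = (2*m)/((2*m)) = (2*m)*(1/(2*m)) = 1)
K*(A(-3) + (P + 7)) = 7*(1 + (-⅙ + 7)) = 7*(1 + 41/6) = 7*(47/6) = 329/6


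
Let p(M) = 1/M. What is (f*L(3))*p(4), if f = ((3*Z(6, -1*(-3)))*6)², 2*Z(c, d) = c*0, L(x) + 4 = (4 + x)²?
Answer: 0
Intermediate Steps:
L(x) = -4 + (4 + x)²
Z(c, d) = 0 (Z(c, d) = (c*0)/2 = (½)*0 = 0)
f = 0 (f = ((3*0)*6)² = (0*6)² = 0² = 0)
(f*L(3))*p(4) = (0*(-4 + (4 + 3)²))/4 = (0*(-4 + 7²))*(¼) = (0*(-4 + 49))*(¼) = (0*45)*(¼) = 0*(¼) = 0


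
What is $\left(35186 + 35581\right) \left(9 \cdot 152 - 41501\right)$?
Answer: $-2840092011$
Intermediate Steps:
$\left(35186 + 35581\right) \left(9 \cdot 152 - 41501\right) = 70767 \left(1368 - 41501\right) = 70767 \left(-40133\right) = -2840092011$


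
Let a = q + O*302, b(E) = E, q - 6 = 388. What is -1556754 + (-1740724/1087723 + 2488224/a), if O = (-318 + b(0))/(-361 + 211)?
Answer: -1366087196534953/878880184 ≈ -1.5544e+6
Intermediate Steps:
q = 394 (q = 6 + 388 = 394)
O = 53/25 (O = (-318 + 0)/(-361 + 211) = -318/(-150) = -318*(-1/150) = 53/25 ≈ 2.1200)
a = 25856/25 (a = 394 + (53/25)*302 = 394 + 16006/25 = 25856/25 ≈ 1034.2)
-1556754 + (-1740724/1087723 + 2488224/a) = -1556754 + (-1740724/1087723 + 2488224/(25856/25)) = -1556754 + (-1740724*1/1087723 + 2488224*(25/25856)) = -1556754 + (-1740724/1087723 + 1943925/808) = -1556754 + 2113045427783/878880184 = -1366087196534953/878880184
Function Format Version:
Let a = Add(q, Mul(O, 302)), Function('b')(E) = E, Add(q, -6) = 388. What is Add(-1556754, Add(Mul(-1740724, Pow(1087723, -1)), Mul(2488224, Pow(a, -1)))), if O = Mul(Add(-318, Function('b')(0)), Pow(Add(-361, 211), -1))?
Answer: Rational(-1366087196534953, 878880184) ≈ -1.5544e+6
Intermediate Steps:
q = 394 (q = Add(6, 388) = 394)
O = Rational(53, 25) (O = Mul(Add(-318, 0), Pow(Add(-361, 211), -1)) = Mul(-318, Pow(-150, -1)) = Mul(-318, Rational(-1, 150)) = Rational(53, 25) ≈ 2.1200)
a = Rational(25856, 25) (a = Add(394, Mul(Rational(53, 25), 302)) = Add(394, Rational(16006, 25)) = Rational(25856, 25) ≈ 1034.2)
Add(-1556754, Add(Mul(-1740724, Pow(1087723, -1)), Mul(2488224, Pow(a, -1)))) = Add(-1556754, Add(Mul(-1740724, Pow(1087723, -1)), Mul(2488224, Pow(Rational(25856, 25), -1)))) = Add(-1556754, Add(Mul(-1740724, Rational(1, 1087723)), Mul(2488224, Rational(25, 25856)))) = Add(-1556754, Add(Rational(-1740724, 1087723), Rational(1943925, 808))) = Add(-1556754, Rational(2113045427783, 878880184)) = Rational(-1366087196534953, 878880184)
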